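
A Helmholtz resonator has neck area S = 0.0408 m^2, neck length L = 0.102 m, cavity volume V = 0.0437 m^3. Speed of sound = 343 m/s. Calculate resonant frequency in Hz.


Given values:
  S = 0.0408 m^2, L = 0.102 m, V = 0.0437 m^3, c = 343 m/s
Formula: f = (c / (2*pi)) * sqrt(S / (V * L))
Compute V * L = 0.0437 * 0.102 = 0.0044574
Compute S / (V * L) = 0.0408 / 0.0044574 = 9.1533
Compute sqrt(9.1533) = 3.025442
Compute c / (2*pi) = 343 / 6.283185 = 54.590148
f = 54.590148 * 3.025442 = 165.16

165.16 Hz


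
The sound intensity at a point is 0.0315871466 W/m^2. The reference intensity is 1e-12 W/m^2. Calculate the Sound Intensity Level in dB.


Given values:
  I = 0.0315871466 W/m^2
  I_ref = 1e-12 W/m^2
Formula: SIL = 10 * log10(I / I_ref)
Compute ratio: I / I_ref = 31587146600
Compute log10: log10(31587146600) = 10.49951
Multiply: SIL = 10 * 10.49951 = 105.0

105.0 dB


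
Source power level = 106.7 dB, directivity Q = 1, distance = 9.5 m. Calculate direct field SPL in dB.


Given values:
  Lw = 106.7 dB, Q = 1, r = 9.5 m
Formula: SPL = Lw + 10 * log10(Q / (4 * pi * r^2))
Compute 4 * pi * r^2 = 4 * pi * 9.5^2 = 1134.1149
Compute Q / denom = 1 / 1134.1149 = 0.00088174
Compute 10 * log10(0.00088174) = -30.5466
SPL = 106.7 + (-30.5466) = 76.15

76.15 dB


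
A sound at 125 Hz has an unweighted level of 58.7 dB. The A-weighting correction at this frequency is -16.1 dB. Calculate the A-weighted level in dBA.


Given values:
  SPL = 58.7 dB
  A-weighting at 125 Hz = -16.1 dB
Formula: L_A = SPL + A_weight
L_A = 58.7 + (-16.1)
L_A = 42.6

42.6 dBA


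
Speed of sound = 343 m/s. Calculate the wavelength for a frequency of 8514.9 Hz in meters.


Given values:
  c = 343 m/s, f = 8514.9 Hz
Formula: lambda = c / f
lambda = 343 / 8514.9
lambda = 0.0403

0.0403 m


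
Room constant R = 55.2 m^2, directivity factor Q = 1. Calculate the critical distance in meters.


Given values:
  R = 55.2 m^2, Q = 1
Formula: d_c = 0.141 * sqrt(Q * R)
Compute Q * R = 1 * 55.2 = 55.2
Compute sqrt(55.2) = 7.4297
d_c = 0.141 * 7.4297 = 1.048

1.048 m


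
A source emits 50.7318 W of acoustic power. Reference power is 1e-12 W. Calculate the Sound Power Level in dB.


Given values:
  W = 50.7318 W
  W_ref = 1e-12 W
Formula: SWL = 10 * log10(W / W_ref)
Compute ratio: W / W_ref = 50731800000000
Compute log10: log10(50731800000000) = 13.70528
Multiply: SWL = 10 * 13.70528 = 137.05

137.05 dB


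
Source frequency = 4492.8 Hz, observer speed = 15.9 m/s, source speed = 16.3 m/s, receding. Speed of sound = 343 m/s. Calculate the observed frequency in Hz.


Given values:
  f_s = 4492.8 Hz, v_o = 15.9 m/s, v_s = 16.3 m/s
  Direction: receding
Formula: f_o = f_s * (c - v_o) / (c + v_s)
Numerator: c - v_o = 343 - 15.9 = 327.1
Denominator: c + v_s = 343 + 16.3 = 359.3
f_o = 4492.8 * 327.1 / 359.3 = 4090.16

4090.16 Hz


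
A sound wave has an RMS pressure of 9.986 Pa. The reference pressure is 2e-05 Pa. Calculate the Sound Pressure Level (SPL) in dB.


Given values:
  p = 9.986 Pa
  p_ref = 2e-05 Pa
Formula: SPL = 20 * log10(p / p_ref)
Compute ratio: p / p_ref = 9.986 / 2e-05 = 499300
Compute log10: log10(499300) = 5.698362
Multiply: SPL = 20 * 5.698362 = 113.97

113.97 dB


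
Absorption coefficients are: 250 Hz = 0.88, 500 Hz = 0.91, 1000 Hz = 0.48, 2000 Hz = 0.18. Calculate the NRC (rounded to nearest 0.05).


Given values:
  a_250 = 0.88, a_500 = 0.91
  a_1000 = 0.48, a_2000 = 0.18
Formula: NRC = (a250 + a500 + a1000 + a2000) / 4
Sum = 0.88 + 0.91 + 0.48 + 0.18 = 2.45
NRC = 2.45 / 4 = 0.6125
Rounded to nearest 0.05: 0.6

0.6


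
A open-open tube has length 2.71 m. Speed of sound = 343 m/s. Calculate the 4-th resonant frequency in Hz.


Given values:
  Tube type: open-open, L = 2.71 m, c = 343 m/s, n = 4
Formula: f_n = n * c / (2 * L)
Compute 2 * L = 2 * 2.71 = 5.42
f = 4 * 343 / 5.42
f = 253.14

253.14 Hz


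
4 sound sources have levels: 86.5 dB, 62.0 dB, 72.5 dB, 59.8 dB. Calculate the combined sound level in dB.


Formula: L_total = 10 * log10( sum(10^(Li/10)) )
  Source 1: 10^(86.5/10) = 446683592.151
  Source 2: 10^(62.0/10) = 1584893.1925
  Source 3: 10^(72.5/10) = 17782794.1004
  Source 4: 10^(59.8/10) = 954992.586
Sum of linear values = 467006272.0299
L_total = 10 * log10(467006272.0299) = 86.69

86.69 dB


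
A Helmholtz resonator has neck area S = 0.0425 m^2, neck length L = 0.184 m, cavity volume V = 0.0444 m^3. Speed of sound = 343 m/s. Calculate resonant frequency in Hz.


Given values:
  S = 0.0425 m^2, L = 0.184 m, V = 0.0444 m^3, c = 343 m/s
Formula: f = (c / (2*pi)) * sqrt(S / (V * L))
Compute V * L = 0.0444 * 0.184 = 0.0081696
Compute S / (V * L) = 0.0425 / 0.0081696 = 5.2022
Compute sqrt(5.2022) = 2.280833
Compute c / (2*pi) = 343 / 6.283185 = 54.590148
f = 54.590148 * 2.280833 = 124.51

124.51 Hz


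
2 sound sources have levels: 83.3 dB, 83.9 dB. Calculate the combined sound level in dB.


Formula: L_total = 10 * log10( sum(10^(Li/10)) )
  Source 1: 10^(83.3/10) = 213796208.9502
  Source 2: 10^(83.9/10) = 245470891.5685
Sum of linear values = 459267100.5187
L_total = 10 * log10(459267100.5187) = 86.62

86.62 dB


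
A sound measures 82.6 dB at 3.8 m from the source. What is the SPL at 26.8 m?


Given values:
  SPL1 = 82.6 dB, r1 = 3.8 m, r2 = 26.8 m
Formula: SPL2 = SPL1 - 20 * log10(r2 / r1)
Compute ratio: r2 / r1 = 26.8 / 3.8 = 7.0526
Compute log10: log10(7.0526) = 0.848349
Compute drop: 20 * 0.848349 = 16.967
SPL2 = 82.6 - 16.967 = 65.63

65.63 dB


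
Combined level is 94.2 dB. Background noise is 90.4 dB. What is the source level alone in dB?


Given values:
  L_total = 94.2 dB, L_bg = 90.4 dB
Formula: L_source = 10 * log10(10^(L_total/10) - 10^(L_bg/10))
Convert to linear:
  10^(94.2/10) = 2630267991.8954
  10^(90.4/10) = 1096478196.1432
Difference: 2630267991.8954 - 1096478196.1432 = 1533789795.7522
L_source = 10 * log10(1533789795.7522) = 91.86

91.86 dB


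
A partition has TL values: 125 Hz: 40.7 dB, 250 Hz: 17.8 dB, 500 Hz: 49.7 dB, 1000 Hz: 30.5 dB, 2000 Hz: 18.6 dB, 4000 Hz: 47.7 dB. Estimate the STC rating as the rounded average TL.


Given TL values at each frequency:
  125 Hz: 40.7 dB
  250 Hz: 17.8 dB
  500 Hz: 49.7 dB
  1000 Hz: 30.5 dB
  2000 Hz: 18.6 dB
  4000 Hz: 47.7 dB
Formula: STC ~ round(average of TL values)
Sum = 40.7 + 17.8 + 49.7 + 30.5 + 18.6 + 47.7 = 205.0
Average = 205.0 / 6 = 34.17
Rounded: 34

34


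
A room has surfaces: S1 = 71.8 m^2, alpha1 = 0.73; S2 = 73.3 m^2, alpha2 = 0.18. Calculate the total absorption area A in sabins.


Given surfaces:
  Surface 1: 71.8 * 0.73 = 52.414
  Surface 2: 73.3 * 0.18 = 13.194
Formula: A = sum(Si * alpha_i)
A = 52.414 + 13.194
A = 65.61

65.61 sabins


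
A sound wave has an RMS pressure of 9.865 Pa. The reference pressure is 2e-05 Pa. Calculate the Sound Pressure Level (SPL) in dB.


Given values:
  p = 9.865 Pa
  p_ref = 2e-05 Pa
Formula: SPL = 20 * log10(p / p_ref)
Compute ratio: p / p_ref = 9.865 / 2e-05 = 493250
Compute log10: log10(493250) = 5.693067
Multiply: SPL = 20 * 5.693067 = 113.86

113.86 dB


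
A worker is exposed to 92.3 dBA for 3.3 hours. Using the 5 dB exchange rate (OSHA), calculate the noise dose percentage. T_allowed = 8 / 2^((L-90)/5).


Given values:
  L = 92.3 dBA, T = 3.3 hours
Formula: T_allowed = 8 / 2^((L - 90) / 5)
Compute exponent: (92.3 - 90) / 5 = 0.46
Compute 2^(0.46) = 1.375542
T_allowed = 8 / 1.375542 = 5.815889 hours
Dose = (T / T_allowed) * 100
Dose = (3.3 / 5.815889) * 100 = 56.74

56.74 %


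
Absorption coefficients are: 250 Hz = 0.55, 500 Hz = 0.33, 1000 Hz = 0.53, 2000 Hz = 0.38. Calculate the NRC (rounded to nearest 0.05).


Given values:
  a_250 = 0.55, a_500 = 0.33
  a_1000 = 0.53, a_2000 = 0.38
Formula: NRC = (a250 + a500 + a1000 + a2000) / 4
Sum = 0.55 + 0.33 + 0.53 + 0.38 = 1.79
NRC = 1.79 / 4 = 0.4475
Rounded to nearest 0.05: 0.45

0.45


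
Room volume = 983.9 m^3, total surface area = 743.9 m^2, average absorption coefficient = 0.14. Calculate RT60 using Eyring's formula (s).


Given values:
  V = 983.9 m^3, S = 743.9 m^2, alpha = 0.14
Formula: RT60 = 0.161 * V / (-S * ln(1 - alpha))
Compute ln(1 - 0.14) = ln(0.86) = -0.150823
Denominator: -743.9 * -0.150823 = 112.1972
Numerator: 0.161 * 983.9 = 158.4079
RT60 = 158.4079 / 112.1972 = 1.412

1.412 s


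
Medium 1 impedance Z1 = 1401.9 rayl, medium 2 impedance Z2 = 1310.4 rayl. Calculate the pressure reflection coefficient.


Given values:
  Z1 = 1401.9 rayl, Z2 = 1310.4 rayl
Formula: R = (Z2 - Z1) / (Z2 + Z1)
Numerator: Z2 - Z1 = 1310.4 - 1401.9 = -91.5
Denominator: Z2 + Z1 = 1310.4 + 1401.9 = 2712.3
R = -91.5 / 2712.3 = -0.0337

-0.0337


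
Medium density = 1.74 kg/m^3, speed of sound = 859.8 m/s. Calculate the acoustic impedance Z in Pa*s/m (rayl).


Given values:
  rho = 1.74 kg/m^3
  c = 859.8 m/s
Formula: Z = rho * c
Z = 1.74 * 859.8
Z = 1496.05

1496.05 rayl


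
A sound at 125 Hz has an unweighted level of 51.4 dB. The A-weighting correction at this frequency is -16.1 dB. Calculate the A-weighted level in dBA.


Given values:
  SPL = 51.4 dB
  A-weighting at 125 Hz = -16.1 dB
Formula: L_A = SPL + A_weight
L_A = 51.4 + (-16.1)
L_A = 35.3

35.3 dBA


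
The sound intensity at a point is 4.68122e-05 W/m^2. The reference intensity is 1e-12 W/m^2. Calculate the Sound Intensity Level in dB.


Given values:
  I = 4.68122e-05 W/m^2
  I_ref = 1e-12 W/m^2
Formula: SIL = 10 * log10(I / I_ref)
Compute ratio: I / I_ref = 46812200
Compute log10: log10(46812200) = 7.670359
Multiply: SIL = 10 * 7.670359 = 76.7

76.7 dB


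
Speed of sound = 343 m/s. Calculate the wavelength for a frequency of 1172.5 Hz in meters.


Given values:
  c = 343 m/s, f = 1172.5 Hz
Formula: lambda = c / f
lambda = 343 / 1172.5
lambda = 0.2925

0.2925 m


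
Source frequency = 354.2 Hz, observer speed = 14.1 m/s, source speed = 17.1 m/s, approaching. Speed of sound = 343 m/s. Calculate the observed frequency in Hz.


Given values:
  f_s = 354.2 Hz, v_o = 14.1 m/s, v_s = 17.1 m/s
  Direction: approaching
Formula: f_o = f_s * (c + v_o) / (c - v_s)
Numerator: c + v_o = 343 + 14.1 = 357.1
Denominator: c - v_s = 343 - 17.1 = 325.9
f_o = 354.2 * 357.1 / 325.9 = 388.11

388.11 Hz


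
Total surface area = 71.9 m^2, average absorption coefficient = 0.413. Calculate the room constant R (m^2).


Given values:
  S = 71.9 m^2, alpha = 0.413
Formula: R = S * alpha / (1 - alpha)
Numerator: 71.9 * 0.413 = 29.6947
Denominator: 1 - 0.413 = 0.587
R = 29.6947 / 0.587 = 50.59

50.59 m^2


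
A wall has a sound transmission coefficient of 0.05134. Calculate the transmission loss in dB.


Given values:
  tau = 0.05134
Formula: TL = 10 * log10(1 / tau)
Compute 1 / tau = 1 / 0.05134 = 19.478
Compute log10(19.478) = 1.289544
TL = 10 * 1.289544 = 12.9

12.9 dB


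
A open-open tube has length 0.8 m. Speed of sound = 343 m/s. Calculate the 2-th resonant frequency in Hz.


Given values:
  Tube type: open-open, L = 0.8 m, c = 343 m/s, n = 2
Formula: f_n = n * c / (2 * L)
Compute 2 * L = 2 * 0.8 = 1.6
f = 2 * 343 / 1.6
f = 428.75

428.75 Hz


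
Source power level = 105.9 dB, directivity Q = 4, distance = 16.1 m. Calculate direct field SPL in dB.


Given values:
  Lw = 105.9 dB, Q = 4, r = 16.1 m
Formula: SPL = Lw + 10 * log10(Q / (4 * pi * r^2))
Compute 4 * pi * r^2 = 4 * pi * 16.1^2 = 3257.3289
Compute Q / denom = 4 / 3257.3289 = 0.001228
Compute 10 * log10(0.001228) = -29.108
SPL = 105.9 + (-29.108) = 76.79

76.79 dB


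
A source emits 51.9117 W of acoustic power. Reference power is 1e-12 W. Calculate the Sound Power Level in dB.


Given values:
  W = 51.9117 W
  W_ref = 1e-12 W
Formula: SWL = 10 * log10(W / W_ref)
Compute ratio: W / W_ref = 51911700000000
Compute log10: log10(51911700000000) = 13.715265
Multiply: SWL = 10 * 13.715265 = 137.15

137.15 dB


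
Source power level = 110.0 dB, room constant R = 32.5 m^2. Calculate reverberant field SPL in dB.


Given values:
  Lw = 110.0 dB, R = 32.5 m^2
Formula: SPL = Lw + 10 * log10(4 / R)
Compute 4 / R = 4 / 32.5 = 0.123077
Compute 10 * log10(0.123077) = -9.0982
SPL = 110.0 + (-9.0982) = 100.9

100.9 dB


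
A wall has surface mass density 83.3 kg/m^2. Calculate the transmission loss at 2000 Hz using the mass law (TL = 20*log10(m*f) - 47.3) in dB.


Given values:
  m = 83.3 kg/m^2, f = 2000 Hz
Formula: TL = 20 * log10(m * f) - 47.3
Compute m * f = 83.3 * 2000 = 166600.0
Compute log10(166600.0) = 5.221675
Compute 20 * 5.221675 = 104.4335
TL = 104.4335 - 47.3 = 57.13

57.13 dB


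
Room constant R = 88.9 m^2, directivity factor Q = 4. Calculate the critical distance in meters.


Given values:
  R = 88.9 m^2, Q = 4
Formula: d_c = 0.141 * sqrt(Q * R)
Compute Q * R = 4 * 88.9 = 355.6
Compute sqrt(355.6) = 18.8574
d_c = 0.141 * 18.8574 = 2.659

2.659 m


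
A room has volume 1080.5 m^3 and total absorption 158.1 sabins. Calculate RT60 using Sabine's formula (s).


Given values:
  V = 1080.5 m^3
  A = 158.1 sabins
Formula: RT60 = 0.161 * V / A
Numerator: 0.161 * 1080.5 = 173.9605
RT60 = 173.9605 / 158.1 = 1.1

1.1 s


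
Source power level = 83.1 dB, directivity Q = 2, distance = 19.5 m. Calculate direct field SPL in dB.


Given values:
  Lw = 83.1 dB, Q = 2, r = 19.5 m
Formula: SPL = Lw + 10 * log10(Q / (4 * pi * r^2))
Compute 4 * pi * r^2 = 4 * pi * 19.5^2 = 4778.3624
Compute Q / denom = 2 / 4778.3624 = 0.00041855
Compute 10 * log10(0.00041855) = -33.7825
SPL = 83.1 + (-33.7825) = 49.32

49.32 dB


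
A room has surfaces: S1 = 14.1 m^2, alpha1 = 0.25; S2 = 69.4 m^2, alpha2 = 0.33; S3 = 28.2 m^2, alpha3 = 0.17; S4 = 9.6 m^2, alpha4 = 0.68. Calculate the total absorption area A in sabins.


Given surfaces:
  Surface 1: 14.1 * 0.25 = 3.525
  Surface 2: 69.4 * 0.33 = 22.902
  Surface 3: 28.2 * 0.17 = 4.794
  Surface 4: 9.6 * 0.68 = 6.528
Formula: A = sum(Si * alpha_i)
A = 3.525 + 22.902 + 4.794 + 6.528
A = 37.75

37.75 sabins


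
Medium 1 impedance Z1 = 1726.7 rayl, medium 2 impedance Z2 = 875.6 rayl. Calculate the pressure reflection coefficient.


Given values:
  Z1 = 1726.7 rayl, Z2 = 875.6 rayl
Formula: R = (Z2 - Z1) / (Z2 + Z1)
Numerator: Z2 - Z1 = 875.6 - 1726.7 = -851.1
Denominator: Z2 + Z1 = 875.6 + 1726.7 = 2602.3
R = -851.1 / 2602.3 = -0.3271

-0.3271


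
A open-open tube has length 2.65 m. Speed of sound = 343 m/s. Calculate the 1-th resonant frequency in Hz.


Given values:
  Tube type: open-open, L = 2.65 m, c = 343 m/s, n = 1
Formula: f_n = n * c / (2 * L)
Compute 2 * L = 2 * 2.65 = 5.3
f = 1 * 343 / 5.3
f = 64.72

64.72 Hz


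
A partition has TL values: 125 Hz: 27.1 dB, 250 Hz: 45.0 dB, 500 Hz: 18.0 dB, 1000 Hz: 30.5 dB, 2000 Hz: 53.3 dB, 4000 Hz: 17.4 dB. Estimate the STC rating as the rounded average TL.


Given TL values at each frequency:
  125 Hz: 27.1 dB
  250 Hz: 45.0 dB
  500 Hz: 18.0 dB
  1000 Hz: 30.5 dB
  2000 Hz: 53.3 dB
  4000 Hz: 17.4 dB
Formula: STC ~ round(average of TL values)
Sum = 27.1 + 45.0 + 18.0 + 30.5 + 53.3 + 17.4 = 191.3
Average = 191.3 / 6 = 31.88
Rounded: 32

32


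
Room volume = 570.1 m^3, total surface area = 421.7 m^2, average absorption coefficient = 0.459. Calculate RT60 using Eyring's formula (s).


Given values:
  V = 570.1 m^3, S = 421.7 m^2, alpha = 0.459
Formula: RT60 = 0.161 * V / (-S * ln(1 - alpha))
Compute ln(1 - 0.459) = ln(0.541) = -0.614336
Denominator: -421.7 * -0.614336 = 259.0655
Numerator: 0.161 * 570.1 = 91.7861
RT60 = 91.7861 / 259.0655 = 0.354

0.354 s


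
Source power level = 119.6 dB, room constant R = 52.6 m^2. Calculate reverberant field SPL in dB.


Given values:
  Lw = 119.6 dB, R = 52.6 m^2
Formula: SPL = Lw + 10 * log10(4 / R)
Compute 4 / R = 4 / 52.6 = 0.076046
Compute 10 * log10(0.076046) = -11.1892
SPL = 119.6 + (-11.1892) = 108.41

108.41 dB


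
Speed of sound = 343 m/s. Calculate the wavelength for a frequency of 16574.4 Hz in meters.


Given values:
  c = 343 m/s, f = 16574.4 Hz
Formula: lambda = c / f
lambda = 343 / 16574.4
lambda = 0.0207

0.0207 m


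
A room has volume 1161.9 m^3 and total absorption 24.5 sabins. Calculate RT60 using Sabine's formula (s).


Given values:
  V = 1161.9 m^3
  A = 24.5 sabins
Formula: RT60 = 0.161 * V / A
Numerator: 0.161 * 1161.9 = 187.0659
RT60 = 187.0659 / 24.5 = 7.635

7.635 s


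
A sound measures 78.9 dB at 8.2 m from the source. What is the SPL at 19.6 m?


Given values:
  SPL1 = 78.9 dB, r1 = 8.2 m, r2 = 19.6 m
Formula: SPL2 = SPL1 - 20 * log10(r2 / r1)
Compute ratio: r2 / r1 = 19.6 / 8.2 = 2.3902
Compute log10: log10(2.3902) = 0.378434
Compute drop: 20 * 0.378434 = 7.5687
SPL2 = 78.9 - 7.5687 = 71.33

71.33 dB


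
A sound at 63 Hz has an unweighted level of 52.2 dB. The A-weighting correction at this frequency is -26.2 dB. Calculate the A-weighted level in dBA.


Given values:
  SPL = 52.2 dB
  A-weighting at 63 Hz = -26.2 dB
Formula: L_A = SPL + A_weight
L_A = 52.2 + (-26.2)
L_A = 26.0

26.0 dBA


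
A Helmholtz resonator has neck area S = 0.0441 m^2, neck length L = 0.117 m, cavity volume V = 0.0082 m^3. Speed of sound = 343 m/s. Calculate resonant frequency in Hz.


Given values:
  S = 0.0441 m^2, L = 0.117 m, V = 0.0082 m^3, c = 343 m/s
Formula: f = (c / (2*pi)) * sqrt(S / (V * L))
Compute V * L = 0.0082 * 0.117 = 0.0009594
Compute S / (V * L) = 0.0441 / 0.0009594 = 45.9662
Compute sqrt(45.9662) = 6.779838
Compute c / (2*pi) = 343 / 6.283185 = 54.590148
f = 54.590148 * 6.779838 = 370.11

370.11 Hz


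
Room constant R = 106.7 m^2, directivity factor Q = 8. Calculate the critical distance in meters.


Given values:
  R = 106.7 m^2, Q = 8
Formula: d_c = 0.141 * sqrt(Q * R)
Compute Q * R = 8 * 106.7 = 853.6
Compute sqrt(853.6) = 29.2164
d_c = 0.141 * 29.2164 = 4.12

4.12 m


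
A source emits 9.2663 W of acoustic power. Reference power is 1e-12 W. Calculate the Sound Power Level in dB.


Given values:
  W = 9.2663 W
  W_ref = 1e-12 W
Formula: SWL = 10 * log10(W / W_ref)
Compute ratio: W / W_ref = 9266300000000
Compute log10: log10(9266300000000) = 12.966906
Multiply: SWL = 10 * 12.966906 = 129.67

129.67 dB


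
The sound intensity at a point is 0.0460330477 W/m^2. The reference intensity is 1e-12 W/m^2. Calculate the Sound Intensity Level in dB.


Given values:
  I = 0.0460330477 W/m^2
  I_ref = 1e-12 W/m^2
Formula: SIL = 10 * log10(I / I_ref)
Compute ratio: I / I_ref = 46033047700
Compute log10: log10(46033047700) = 10.66307
Multiply: SIL = 10 * 10.66307 = 106.63

106.63 dB


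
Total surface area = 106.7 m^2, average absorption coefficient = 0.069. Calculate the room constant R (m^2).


Given values:
  S = 106.7 m^2, alpha = 0.069
Formula: R = S * alpha / (1 - alpha)
Numerator: 106.7 * 0.069 = 7.3623
Denominator: 1 - 0.069 = 0.931
R = 7.3623 / 0.931 = 7.91

7.91 m^2


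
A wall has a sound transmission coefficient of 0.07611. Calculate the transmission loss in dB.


Given values:
  tau = 0.07611
Formula: TL = 10 * log10(1 / tau)
Compute 1 / tau = 1 / 0.07611 = 13.1389
Compute log10(13.1389) = 1.118559
TL = 10 * 1.118559 = 11.19

11.19 dB


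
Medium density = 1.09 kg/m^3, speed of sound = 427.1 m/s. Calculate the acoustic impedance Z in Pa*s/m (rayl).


Given values:
  rho = 1.09 kg/m^3
  c = 427.1 m/s
Formula: Z = rho * c
Z = 1.09 * 427.1
Z = 465.54

465.54 rayl


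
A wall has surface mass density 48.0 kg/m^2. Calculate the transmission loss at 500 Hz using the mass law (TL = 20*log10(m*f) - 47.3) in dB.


Given values:
  m = 48.0 kg/m^2, f = 500 Hz
Formula: TL = 20 * log10(m * f) - 47.3
Compute m * f = 48.0 * 500 = 24000.0
Compute log10(24000.0) = 4.380211
Compute 20 * 4.380211 = 87.6042
TL = 87.6042 - 47.3 = 40.3

40.3 dB


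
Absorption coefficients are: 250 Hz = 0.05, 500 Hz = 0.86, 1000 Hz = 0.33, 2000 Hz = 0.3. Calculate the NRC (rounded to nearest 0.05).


Given values:
  a_250 = 0.05, a_500 = 0.86
  a_1000 = 0.33, a_2000 = 0.3
Formula: NRC = (a250 + a500 + a1000 + a2000) / 4
Sum = 0.05 + 0.86 + 0.33 + 0.3 = 1.54
NRC = 1.54 / 4 = 0.385
Rounded to nearest 0.05: 0.4

0.4


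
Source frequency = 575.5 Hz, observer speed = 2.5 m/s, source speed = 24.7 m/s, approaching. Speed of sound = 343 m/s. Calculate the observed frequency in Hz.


Given values:
  f_s = 575.5 Hz, v_o = 2.5 m/s, v_s = 24.7 m/s
  Direction: approaching
Formula: f_o = f_s * (c + v_o) / (c - v_s)
Numerator: c + v_o = 343 + 2.5 = 345.5
Denominator: c - v_s = 343 - 24.7 = 318.3
f_o = 575.5 * 345.5 / 318.3 = 624.68

624.68 Hz


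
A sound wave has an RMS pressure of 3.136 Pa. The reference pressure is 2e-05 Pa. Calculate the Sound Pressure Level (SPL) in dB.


Given values:
  p = 3.136 Pa
  p_ref = 2e-05 Pa
Formula: SPL = 20 * log10(p / p_ref)
Compute ratio: p / p_ref = 3.136 / 2e-05 = 156800
Compute log10: log10(156800) = 5.195346
Multiply: SPL = 20 * 5.195346 = 103.91

103.91 dB


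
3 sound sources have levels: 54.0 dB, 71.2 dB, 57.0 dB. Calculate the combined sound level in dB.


Formula: L_total = 10 * log10( sum(10^(Li/10)) )
  Source 1: 10^(54.0/10) = 251188.6432
  Source 2: 10^(71.2/10) = 13182567.3856
  Source 3: 10^(57.0/10) = 501187.2336
Sum of linear values = 13934943.2624
L_total = 10 * log10(13934943.2624) = 71.44

71.44 dB


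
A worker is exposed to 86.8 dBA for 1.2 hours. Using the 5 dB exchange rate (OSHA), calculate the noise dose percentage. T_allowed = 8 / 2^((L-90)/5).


Given values:
  L = 86.8 dBA, T = 1.2 hours
Formula: T_allowed = 8 / 2^((L - 90) / 5)
Compute exponent: (86.8 - 90) / 5 = -0.64
Compute 2^(-0.64) = 0.641713
T_allowed = 8 / 0.641713 = 12.466632 hours
Dose = (T / T_allowed) * 100
Dose = (1.2 / 12.466632) * 100 = 9.63

9.63 %


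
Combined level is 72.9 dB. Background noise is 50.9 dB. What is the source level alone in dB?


Given values:
  L_total = 72.9 dB, L_bg = 50.9 dB
Formula: L_source = 10 * log10(10^(L_total/10) - 10^(L_bg/10))
Convert to linear:
  10^(72.9/10) = 19498445.9976
  10^(50.9/10) = 123026.8771
Difference: 19498445.9976 - 123026.8771 = 19375419.1205
L_source = 10 * log10(19375419.1205) = 72.87

72.87 dB


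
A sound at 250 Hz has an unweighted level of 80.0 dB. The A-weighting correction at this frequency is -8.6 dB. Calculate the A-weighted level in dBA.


Given values:
  SPL = 80.0 dB
  A-weighting at 250 Hz = -8.6 dB
Formula: L_A = SPL + A_weight
L_A = 80.0 + (-8.6)
L_A = 71.4

71.4 dBA


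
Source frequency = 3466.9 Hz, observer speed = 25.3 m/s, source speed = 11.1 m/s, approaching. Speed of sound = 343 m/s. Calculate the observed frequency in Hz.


Given values:
  f_s = 3466.9 Hz, v_o = 25.3 m/s, v_s = 11.1 m/s
  Direction: approaching
Formula: f_o = f_s * (c + v_o) / (c - v_s)
Numerator: c + v_o = 343 + 25.3 = 368.3
Denominator: c - v_s = 343 - 11.1 = 331.9
f_o = 3466.9 * 368.3 / 331.9 = 3847.12

3847.12 Hz


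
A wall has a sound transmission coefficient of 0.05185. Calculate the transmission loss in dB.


Given values:
  tau = 0.05185
Formula: TL = 10 * log10(1 / tau)
Compute 1 / tau = 1 / 0.05185 = 19.2864
Compute log10(19.2864) = 1.285251
TL = 10 * 1.285251 = 12.85

12.85 dB


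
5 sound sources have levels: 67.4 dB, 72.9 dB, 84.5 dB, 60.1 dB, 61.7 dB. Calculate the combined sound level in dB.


Formula: L_total = 10 * log10( sum(10^(Li/10)) )
  Source 1: 10^(67.4/10) = 5495408.7386
  Source 2: 10^(72.9/10) = 19498445.9976
  Source 3: 10^(84.5/10) = 281838293.1264
  Source 4: 10^(60.1/10) = 1023292.9923
  Source 5: 10^(61.7/10) = 1479108.3882
Sum of linear values = 309334549.2431
L_total = 10 * log10(309334549.2431) = 84.9

84.9 dB


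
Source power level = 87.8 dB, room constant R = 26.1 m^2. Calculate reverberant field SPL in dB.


Given values:
  Lw = 87.8 dB, R = 26.1 m^2
Formula: SPL = Lw + 10 * log10(4 / R)
Compute 4 / R = 4 / 26.1 = 0.153257
Compute 10 * log10(0.153257) = -8.1458
SPL = 87.8 + (-8.1458) = 79.65

79.65 dB


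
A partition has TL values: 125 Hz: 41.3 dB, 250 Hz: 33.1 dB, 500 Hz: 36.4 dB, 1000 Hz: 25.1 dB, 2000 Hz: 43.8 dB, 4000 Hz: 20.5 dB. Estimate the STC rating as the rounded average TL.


Given TL values at each frequency:
  125 Hz: 41.3 dB
  250 Hz: 33.1 dB
  500 Hz: 36.4 dB
  1000 Hz: 25.1 dB
  2000 Hz: 43.8 dB
  4000 Hz: 20.5 dB
Formula: STC ~ round(average of TL values)
Sum = 41.3 + 33.1 + 36.4 + 25.1 + 43.8 + 20.5 = 200.2
Average = 200.2 / 6 = 33.37
Rounded: 33

33


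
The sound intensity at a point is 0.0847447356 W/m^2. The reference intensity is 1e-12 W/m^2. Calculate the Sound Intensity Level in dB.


Given values:
  I = 0.0847447356 W/m^2
  I_ref = 1e-12 W/m^2
Formula: SIL = 10 * log10(I / I_ref)
Compute ratio: I / I_ref = 84744735600
Compute log10: log10(84744735600) = 10.928113
Multiply: SIL = 10 * 10.928113 = 109.28

109.28 dB


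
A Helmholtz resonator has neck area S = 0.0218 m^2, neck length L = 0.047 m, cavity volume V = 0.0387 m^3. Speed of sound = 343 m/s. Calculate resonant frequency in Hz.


Given values:
  S = 0.0218 m^2, L = 0.047 m, V = 0.0387 m^3, c = 343 m/s
Formula: f = (c / (2*pi)) * sqrt(S / (V * L))
Compute V * L = 0.0387 * 0.047 = 0.0018189
Compute S / (V * L) = 0.0218 / 0.0018189 = 11.9853
Compute sqrt(11.9853) = 3.461979
Compute c / (2*pi) = 343 / 6.283185 = 54.590148
f = 54.590148 * 3.461979 = 188.99

188.99 Hz


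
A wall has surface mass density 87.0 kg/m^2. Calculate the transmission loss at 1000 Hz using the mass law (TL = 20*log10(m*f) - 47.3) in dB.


Given values:
  m = 87.0 kg/m^2, f = 1000 Hz
Formula: TL = 20 * log10(m * f) - 47.3
Compute m * f = 87.0 * 1000 = 87000.0
Compute log10(87000.0) = 4.939519
Compute 20 * 4.939519 = 98.7904
TL = 98.7904 - 47.3 = 51.49

51.49 dB


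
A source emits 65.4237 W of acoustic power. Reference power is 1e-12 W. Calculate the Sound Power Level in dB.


Given values:
  W = 65.4237 W
  W_ref = 1e-12 W
Formula: SWL = 10 * log10(W / W_ref)
Compute ratio: W / W_ref = 65423700000000
Compute log10: log10(65423700000000) = 13.815735
Multiply: SWL = 10 * 13.815735 = 138.16

138.16 dB


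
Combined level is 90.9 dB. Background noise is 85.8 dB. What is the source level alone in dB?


Given values:
  L_total = 90.9 dB, L_bg = 85.8 dB
Formula: L_source = 10 * log10(10^(L_total/10) - 10^(L_bg/10))
Convert to linear:
  10^(90.9/10) = 1230268770.8124
  10^(85.8/10) = 380189396.3206
Difference: 1230268770.8124 - 380189396.3206 = 850079374.4918
L_source = 10 * log10(850079374.4918) = 89.29

89.29 dB


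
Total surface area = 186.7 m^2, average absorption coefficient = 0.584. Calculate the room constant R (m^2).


Given values:
  S = 186.7 m^2, alpha = 0.584
Formula: R = S * alpha / (1 - alpha)
Numerator: 186.7 * 0.584 = 109.0328
Denominator: 1 - 0.584 = 0.416
R = 109.0328 / 0.416 = 262.1

262.1 m^2


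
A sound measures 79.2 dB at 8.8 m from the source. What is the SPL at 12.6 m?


Given values:
  SPL1 = 79.2 dB, r1 = 8.8 m, r2 = 12.6 m
Formula: SPL2 = SPL1 - 20 * log10(r2 / r1)
Compute ratio: r2 / r1 = 12.6 / 8.8 = 1.4318
Compute log10: log10(1.4318) = 0.155882
Compute drop: 20 * 0.155882 = 3.1176
SPL2 = 79.2 - 3.1176 = 76.08

76.08 dB


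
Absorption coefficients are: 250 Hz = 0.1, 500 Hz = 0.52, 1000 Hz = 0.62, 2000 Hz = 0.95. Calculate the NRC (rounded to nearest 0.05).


Given values:
  a_250 = 0.1, a_500 = 0.52
  a_1000 = 0.62, a_2000 = 0.95
Formula: NRC = (a250 + a500 + a1000 + a2000) / 4
Sum = 0.1 + 0.52 + 0.62 + 0.95 = 2.19
NRC = 2.19 / 4 = 0.5475
Rounded to nearest 0.05: 0.55

0.55


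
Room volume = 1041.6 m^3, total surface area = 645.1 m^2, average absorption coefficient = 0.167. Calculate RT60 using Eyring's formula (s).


Given values:
  V = 1041.6 m^3, S = 645.1 m^2, alpha = 0.167
Formula: RT60 = 0.161 * V / (-S * ln(1 - alpha))
Compute ln(1 - 0.167) = ln(0.833) = -0.182722
Denominator: -645.1 * -0.182722 = 117.874
Numerator: 0.161 * 1041.6 = 167.6976
RT60 = 167.6976 / 117.874 = 1.423

1.423 s


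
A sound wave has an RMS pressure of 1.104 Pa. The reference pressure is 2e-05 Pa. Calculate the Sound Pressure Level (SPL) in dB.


Given values:
  p = 1.104 Pa
  p_ref = 2e-05 Pa
Formula: SPL = 20 * log10(p / p_ref)
Compute ratio: p / p_ref = 1.104 / 2e-05 = 55200
Compute log10: log10(55200) = 4.741939
Multiply: SPL = 20 * 4.741939 = 94.84

94.84 dB


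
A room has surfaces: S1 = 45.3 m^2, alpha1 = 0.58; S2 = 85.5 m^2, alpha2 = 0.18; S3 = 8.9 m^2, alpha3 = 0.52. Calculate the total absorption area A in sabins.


Given surfaces:
  Surface 1: 45.3 * 0.58 = 26.274
  Surface 2: 85.5 * 0.18 = 15.39
  Surface 3: 8.9 * 0.52 = 4.628
Formula: A = sum(Si * alpha_i)
A = 26.274 + 15.39 + 4.628
A = 46.29

46.29 sabins


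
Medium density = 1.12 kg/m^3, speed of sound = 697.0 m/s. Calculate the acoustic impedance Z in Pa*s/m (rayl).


Given values:
  rho = 1.12 kg/m^3
  c = 697.0 m/s
Formula: Z = rho * c
Z = 1.12 * 697.0
Z = 780.64

780.64 rayl


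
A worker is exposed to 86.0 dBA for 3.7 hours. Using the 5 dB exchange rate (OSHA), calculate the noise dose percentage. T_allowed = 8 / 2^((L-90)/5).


Given values:
  L = 86.0 dBA, T = 3.7 hours
Formula: T_allowed = 8 / 2^((L - 90) / 5)
Compute exponent: (86.0 - 90) / 5 = -0.8
Compute 2^(-0.8) = 0.574349
T_allowed = 8 / 0.574349 = 13.928813 hours
Dose = (T / T_allowed) * 100
Dose = (3.7 / 13.928813) * 100 = 26.56

26.56 %


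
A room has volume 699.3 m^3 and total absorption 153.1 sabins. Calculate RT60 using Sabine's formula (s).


Given values:
  V = 699.3 m^3
  A = 153.1 sabins
Formula: RT60 = 0.161 * V / A
Numerator: 0.161 * 699.3 = 112.5873
RT60 = 112.5873 / 153.1 = 0.735

0.735 s


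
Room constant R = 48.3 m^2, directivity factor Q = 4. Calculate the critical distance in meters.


Given values:
  R = 48.3 m^2, Q = 4
Formula: d_c = 0.141 * sqrt(Q * R)
Compute Q * R = 4 * 48.3 = 193.2
Compute sqrt(193.2) = 13.8996
d_c = 0.141 * 13.8996 = 1.96

1.96 m


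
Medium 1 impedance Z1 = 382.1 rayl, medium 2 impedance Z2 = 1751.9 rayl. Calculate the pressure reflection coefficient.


Given values:
  Z1 = 382.1 rayl, Z2 = 1751.9 rayl
Formula: R = (Z2 - Z1) / (Z2 + Z1)
Numerator: Z2 - Z1 = 1751.9 - 382.1 = 1369.8
Denominator: Z2 + Z1 = 1751.9 + 382.1 = 2134.0
R = 1369.8 / 2134.0 = 0.6419

0.6419


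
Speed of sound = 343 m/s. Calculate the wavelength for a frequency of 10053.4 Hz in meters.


Given values:
  c = 343 m/s, f = 10053.4 Hz
Formula: lambda = c / f
lambda = 343 / 10053.4
lambda = 0.0341

0.0341 m


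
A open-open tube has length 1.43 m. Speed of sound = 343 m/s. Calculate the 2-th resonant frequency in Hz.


Given values:
  Tube type: open-open, L = 1.43 m, c = 343 m/s, n = 2
Formula: f_n = n * c / (2 * L)
Compute 2 * L = 2 * 1.43 = 2.86
f = 2 * 343 / 2.86
f = 239.86

239.86 Hz


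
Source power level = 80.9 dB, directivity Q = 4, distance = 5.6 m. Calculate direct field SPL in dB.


Given values:
  Lw = 80.9 dB, Q = 4, r = 5.6 m
Formula: SPL = Lw + 10 * log10(Q / (4 * pi * r^2))
Compute 4 * pi * r^2 = 4 * pi * 5.6^2 = 394.0814
Compute Q / denom = 4 / 394.0814 = 0.01015019
Compute 10 * log10(0.01015019) = -19.9353
SPL = 80.9 + (-19.9353) = 60.96

60.96 dB


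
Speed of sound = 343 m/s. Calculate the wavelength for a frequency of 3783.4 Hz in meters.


Given values:
  c = 343 m/s, f = 3783.4 Hz
Formula: lambda = c / f
lambda = 343 / 3783.4
lambda = 0.0907

0.0907 m


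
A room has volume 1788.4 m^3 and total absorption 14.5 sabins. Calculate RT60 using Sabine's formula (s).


Given values:
  V = 1788.4 m^3
  A = 14.5 sabins
Formula: RT60 = 0.161 * V / A
Numerator: 0.161 * 1788.4 = 287.9324
RT60 = 287.9324 / 14.5 = 19.857

19.857 s


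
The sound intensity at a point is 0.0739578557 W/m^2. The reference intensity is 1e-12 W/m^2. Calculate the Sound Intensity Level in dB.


Given values:
  I = 0.0739578557 W/m^2
  I_ref = 1e-12 W/m^2
Formula: SIL = 10 * log10(I / I_ref)
Compute ratio: I / I_ref = 73957855700
Compute log10: log10(73957855700) = 10.868984
Multiply: SIL = 10 * 10.868984 = 108.69

108.69 dB


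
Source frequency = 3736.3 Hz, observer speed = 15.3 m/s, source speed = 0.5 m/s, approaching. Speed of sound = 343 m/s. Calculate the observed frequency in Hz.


Given values:
  f_s = 3736.3 Hz, v_o = 15.3 m/s, v_s = 0.5 m/s
  Direction: approaching
Formula: f_o = f_s * (c + v_o) / (c - v_s)
Numerator: c + v_o = 343 + 15.3 = 358.3
Denominator: c - v_s = 343 - 0.5 = 342.5
f_o = 3736.3 * 358.3 / 342.5 = 3908.66

3908.66 Hz


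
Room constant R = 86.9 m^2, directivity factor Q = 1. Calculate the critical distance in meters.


Given values:
  R = 86.9 m^2, Q = 1
Formula: d_c = 0.141 * sqrt(Q * R)
Compute Q * R = 1 * 86.9 = 86.9
Compute sqrt(86.9) = 9.322
d_c = 0.141 * 9.322 = 1.314

1.314 m


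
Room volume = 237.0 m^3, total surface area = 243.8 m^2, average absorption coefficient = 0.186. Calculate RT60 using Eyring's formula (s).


Given values:
  V = 237.0 m^3, S = 243.8 m^2, alpha = 0.186
Formula: RT60 = 0.161 * V / (-S * ln(1 - alpha))
Compute ln(1 - 0.186) = ln(0.814) = -0.205795
Denominator: -243.8 * -0.205795 = 50.1728
Numerator: 0.161 * 237.0 = 38.157
RT60 = 38.157 / 50.1728 = 0.761

0.761 s


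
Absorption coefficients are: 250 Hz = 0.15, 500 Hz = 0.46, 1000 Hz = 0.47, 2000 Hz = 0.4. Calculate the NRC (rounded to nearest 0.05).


Given values:
  a_250 = 0.15, a_500 = 0.46
  a_1000 = 0.47, a_2000 = 0.4
Formula: NRC = (a250 + a500 + a1000 + a2000) / 4
Sum = 0.15 + 0.46 + 0.47 + 0.4 = 1.48
NRC = 1.48 / 4 = 0.37
Rounded to nearest 0.05: 0.35

0.35


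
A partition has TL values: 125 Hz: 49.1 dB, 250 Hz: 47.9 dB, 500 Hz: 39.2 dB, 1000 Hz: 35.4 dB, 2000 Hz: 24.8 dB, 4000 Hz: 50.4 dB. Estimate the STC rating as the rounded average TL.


Given TL values at each frequency:
  125 Hz: 49.1 dB
  250 Hz: 47.9 dB
  500 Hz: 39.2 dB
  1000 Hz: 35.4 dB
  2000 Hz: 24.8 dB
  4000 Hz: 50.4 dB
Formula: STC ~ round(average of TL values)
Sum = 49.1 + 47.9 + 39.2 + 35.4 + 24.8 + 50.4 = 246.8
Average = 246.8 / 6 = 41.13
Rounded: 41

41


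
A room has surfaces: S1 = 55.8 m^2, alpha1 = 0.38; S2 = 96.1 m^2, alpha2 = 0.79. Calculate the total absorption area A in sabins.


Given surfaces:
  Surface 1: 55.8 * 0.38 = 21.204
  Surface 2: 96.1 * 0.79 = 75.919
Formula: A = sum(Si * alpha_i)
A = 21.204 + 75.919
A = 97.12

97.12 sabins


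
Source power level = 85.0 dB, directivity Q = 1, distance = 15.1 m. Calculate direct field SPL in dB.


Given values:
  Lw = 85.0 dB, Q = 1, r = 15.1 m
Formula: SPL = Lw + 10 * log10(Q / (4 * pi * r^2))
Compute 4 * pi * r^2 = 4 * pi * 15.1^2 = 2865.2582
Compute Q / denom = 1 / 2865.2582 = 0.00034901
Compute 10 * log10(0.00034901) = -34.5716
SPL = 85.0 + (-34.5716) = 50.43

50.43 dB


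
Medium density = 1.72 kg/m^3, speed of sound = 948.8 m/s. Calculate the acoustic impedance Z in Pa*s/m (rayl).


Given values:
  rho = 1.72 kg/m^3
  c = 948.8 m/s
Formula: Z = rho * c
Z = 1.72 * 948.8
Z = 1631.94

1631.94 rayl


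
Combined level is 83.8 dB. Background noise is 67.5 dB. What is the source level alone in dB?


Given values:
  L_total = 83.8 dB, L_bg = 67.5 dB
Formula: L_source = 10 * log10(10^(L_total/10) - 10^(L_bg/10))
Convert to linear:
  10^(83.8/10) = 239883291.9019
  10^(67.5/10) = 5623413.2519
Difference: 239883291.9019 - 5623413.2519 = 234259878.65
L_source = 10 * log10(234259878.65) = 83.7

83.7 dB


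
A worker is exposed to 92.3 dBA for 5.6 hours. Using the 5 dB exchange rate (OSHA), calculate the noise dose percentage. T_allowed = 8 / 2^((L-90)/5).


Given values:
  L = 92.3 dBA, T = 5.6 hours
Formula: T_allowed = 8 / 2^((L - 90) / 5)
Compute exponent: (92.3 - 90) / 5 = 0.46
Compute 2^(0.46) = 1.375542
T_allowed = 8 / 1.375542 = 5.815889 hours
Dose = (T / T_allowed) * 100
Dose = (5.6 / 5.815889) * 100 = 96.29

96.29 %


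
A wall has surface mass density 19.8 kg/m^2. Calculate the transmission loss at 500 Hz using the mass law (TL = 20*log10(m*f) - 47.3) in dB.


Given values:
  m = 19.8 kg/m^2, f = 500 Hz
Formula: TL = 20 * log10(m * f) - 47.3
Compute m * f = 19.8 * 500 = 9900.0
Compute log10(9900.0) = 3.995635
Compute 20 * 3.995635 = 79.9127
TL = 79.9127 - 47.3 = 32.61

32.61 dB


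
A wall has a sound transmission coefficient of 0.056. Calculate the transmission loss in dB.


Given values:
  tau = 0.056
Formula: TL = 10 * log10(1 / tau)
Compute 1 / tau = 1 / 0.056 = 17.8571
Compute log10(17.8571) = 1.251811
TL = 10 * 1.251811 = 12.52

12.52 dB


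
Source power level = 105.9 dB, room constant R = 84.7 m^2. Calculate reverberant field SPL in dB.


Given values:
  Lw = 105.9 dB, R = 84.7 m^2
Formula: SPL = Lw + 10 * log10(4 / R)
Compute 4 / R = 4 / 84.7 = 0.047226
Compute 10 * log10(0.047226) = -13.2582
SPL = 105.9 + (-13.2582) = 92.64

92.64 dB


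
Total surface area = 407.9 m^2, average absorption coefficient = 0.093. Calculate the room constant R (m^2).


Given values:
  S = 407.9 m^2, alpha = 0.093
Formula: R = S * alpha / (1 - alpha)
Numerator: 407.9 * 0.093 = 37.9347
Denominator: 1 - 0.093 = 0.907
R = 37.9347 / 0.907 = 41.82

41.82 m^2


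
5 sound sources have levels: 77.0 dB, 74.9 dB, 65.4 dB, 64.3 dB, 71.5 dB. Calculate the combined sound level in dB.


Formula: L_total = 10 * log10( sum(10^(Li/10)) )
  Source 1: 10^(77.0/10) = 50118723.3627
  Source 2: 10^(74.9/10) = 30902954.3251
  Source 3: 10^(65.4/10) = 3467368.5045
  Source 4: 10^(64.3/10) = 2691534.8039
  Source 5: 10^(71.5/10) = 14125375.4462
Sum of linear values = 101305956.4424
L_total = 10 * log10(101305956.4424) = 80.06

80.06 dB


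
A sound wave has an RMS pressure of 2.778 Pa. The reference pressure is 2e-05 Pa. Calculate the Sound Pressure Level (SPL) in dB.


Given values:
  p = 2.778 Pa
  p_ref = 2e-05 Pa
Formula: SPL = 20 * log10(p / p_ref)
Compute ratio: p / p_ref = 2.778 / 2e-05 = 138900
Compute log10: log10(138900) = 5.142702
Multiply: SPL = 20 * 5.142702 = 102.85

102.85 dB


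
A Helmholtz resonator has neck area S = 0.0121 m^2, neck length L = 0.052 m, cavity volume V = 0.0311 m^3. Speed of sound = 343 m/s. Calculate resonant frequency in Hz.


Given values:
  S = 0.0121 m^2, L = 0.052 m, V = 0.0311 m^3, c = 343 m/s
Formula: f = (c / (2*pi)) * sqrt(S / (V * L))
Compute V * L = 0.0311 * 0.052 = 0.0016172
Compute S / (V * L) = 0.0121 / 0.0016172 = 7.4821
Compute sqrt(7.4821) = 2.735343
Compute c / (2*pi) = 343 / 6.283185 = 54.590148
f = 54.590148 * 2.735343 = 149.32

149.32 Hz


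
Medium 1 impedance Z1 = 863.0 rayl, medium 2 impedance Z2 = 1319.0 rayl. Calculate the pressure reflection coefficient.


Given values:
  Z1 = 863.0 rayl, Z2 = 1319.0 rayl
Formula: R = (Z2 - Z1) / (Z2 + Z1)
Numerator: Z2 - Z1 = 1319.0 - 863.0 = 456.0
Denominator: Z2 + Z1 = 1319.0 + 863.0 = 2182.0
R = 456.0 / 2182.0 = 0.209

0.209


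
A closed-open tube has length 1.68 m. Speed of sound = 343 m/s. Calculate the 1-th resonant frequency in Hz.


Given values:
  Tube type: closed-open, L = 1.68 m, c = 343 m/s, n = 1
Formula: f_n = (2n - 1) * c / (4 * L)
Compute 2n - 1 = 2*1 - 1 = 1
Compute 4 * L = 4 * 1.68 = 6.72
f = 1 * 343 / 6.72
f = 51.04

51.04 Hz


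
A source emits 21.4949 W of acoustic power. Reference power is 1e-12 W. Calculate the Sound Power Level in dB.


Given values:
  W = 21.4949 W
  W_ref = 1e-12 W
Formula: SWL = 10 * log10(W / W_ref)
Compute ratio: W / W_ref = 21494900000000
Compute log10: log10(21494900000000) = 13.332335
Multiply: SWL = 10 * 13.332335 = 133.32

133.32 dB


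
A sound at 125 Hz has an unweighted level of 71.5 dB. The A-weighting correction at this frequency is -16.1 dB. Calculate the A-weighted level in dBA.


Given values:
  SPL = 71.5 dB
  A-weighting at 125 Hz = -16.1 dB
Formula: L_A = SPL + A_weight
L_A = 71.5 + (-16.1)
L_A = 55.4

55.4 dBA


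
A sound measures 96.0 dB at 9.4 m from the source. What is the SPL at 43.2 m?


Given values:
  SPL1 = 96.0 dB, r1 = 9.4 m, r2 = 43.2 m
Formula: SPL2 = SPL1 - 20 * log10(r2 / r1)
Compute ratio: r2 / r1 = 43.2 / 9.4 = 4.5957
Compute log10: log10(4.5957) = 0.662352
Compute drop: 20 * 0.662352 = 13.247
SPL2 = 96.0 - 13.247 = 82.75

82.75 dB


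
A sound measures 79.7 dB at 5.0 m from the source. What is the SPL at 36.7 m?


Given values:
  SPL1 = 79.7 dB, r1 = 5.0 m, r2 = 36.7 m
Formula: SPL2 = SPL1 - 20 * log10(r2 / r1)
Compute ratio: r2 / r1 = 36.7 / 5.0 = 7.34
Compute log10: log10(7.34) = 0.865696
Compute drop: 20 * 0.865696 = 17.3139
SPL2 = 79.7 - 17.3139 = 62.39

62.39 dB
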